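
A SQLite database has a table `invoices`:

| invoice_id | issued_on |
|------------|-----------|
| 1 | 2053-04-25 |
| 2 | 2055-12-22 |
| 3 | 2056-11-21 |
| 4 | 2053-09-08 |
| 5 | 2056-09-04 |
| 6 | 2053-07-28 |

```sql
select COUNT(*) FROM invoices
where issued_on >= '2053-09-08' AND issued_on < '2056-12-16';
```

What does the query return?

4

Rows in [2053-09-08, 2056-12-16): 2055-12-22, 2056-11-21, 2053-09-08, 2056-09-04 → 4 rows.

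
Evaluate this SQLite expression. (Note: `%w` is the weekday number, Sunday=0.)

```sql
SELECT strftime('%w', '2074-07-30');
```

2074-07-30 is a Monday; with Sunday=0 that is 1.

1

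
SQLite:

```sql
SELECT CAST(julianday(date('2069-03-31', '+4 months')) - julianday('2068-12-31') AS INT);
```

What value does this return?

212

Adding +4 months to 2069-03-31 gives 2069-07-31.
0 days remain in December 2068 after the 31st (31 − 31).
Full months from January 2069 through June 2069 contribute their day counts.
Then 31 days into July 2069.
Total: 0 + 31 + 28 + 31 + 30 + 31 + 30 + 31 = 212.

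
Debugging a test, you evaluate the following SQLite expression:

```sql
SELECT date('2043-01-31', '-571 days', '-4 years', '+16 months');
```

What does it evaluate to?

Applying '-571 days' to 2043-01-31: counting 571 days back gives 2041-07-09.
Adding -4 years to 2041-07-09 gives 2037-07-09.
Adding +16 months to 2037-07-09 gives 2038-11-09.

2038-11-09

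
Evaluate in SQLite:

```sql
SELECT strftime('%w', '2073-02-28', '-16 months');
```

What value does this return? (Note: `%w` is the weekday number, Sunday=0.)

First apply '-16 months': 2073-02-28 → 2071-10-28.
2071-10-28 is a Wednesday; with Sunday=0 that is 3.

3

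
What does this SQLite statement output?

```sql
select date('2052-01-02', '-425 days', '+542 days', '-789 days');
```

Applying '-425 days' to 2052-01-02: counting 425 days back gives 2050-11-03.
Applying '+542 days' to 2050-11-03: counting 542 days forward gives 2052-04-28.
Applying '-789 days' to 2052-04-28: counting 789 days back gives 2050-03-01.

2050-03-01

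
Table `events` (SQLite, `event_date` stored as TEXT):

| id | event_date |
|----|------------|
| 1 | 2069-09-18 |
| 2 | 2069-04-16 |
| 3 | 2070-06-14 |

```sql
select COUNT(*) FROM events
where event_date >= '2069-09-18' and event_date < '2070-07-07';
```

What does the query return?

Rows in [2069-09-18, 2070-07-07): 2069-09-18, 2070-06-14 → 2 rows.

2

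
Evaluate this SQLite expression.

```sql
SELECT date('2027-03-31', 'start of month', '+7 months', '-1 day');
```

2027-09-30

`start of month` rewinds 2027-03-31 to 2027-03-01.
Adding +7 months to 2027-03-01 gives 2027-10-01.
Going back 1 day from 2027-10-01 reaches 2027-09-30 (last day of September, 30 days).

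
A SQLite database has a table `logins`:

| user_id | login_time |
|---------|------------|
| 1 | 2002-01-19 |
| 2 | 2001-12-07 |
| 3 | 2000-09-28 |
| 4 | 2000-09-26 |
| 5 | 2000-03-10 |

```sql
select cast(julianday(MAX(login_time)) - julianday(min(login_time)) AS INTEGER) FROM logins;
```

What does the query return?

MIN = 2000-03-10, MAX = 2002-01-19.
21 days remain in March 2000 after the 10th (31 − 10).
Full months from April 2000 through December 2001 contribute their day counts.
Then 19 days into January 2002.
Total: 21 + 30 + 31 + 30 + 31 + 31 + 30 + 31 + 30 + 31 + 31 + 28 + 31 + 30 + 31 + 30 + 31 + 31 + 30 + 31 + 30 + 31 + 19 = 680.

680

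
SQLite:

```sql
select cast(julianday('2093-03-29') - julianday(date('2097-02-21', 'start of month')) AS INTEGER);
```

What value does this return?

`start of month` rewinds 2097-02-21 to 2097-02-01.
2 days remain in March 2093 after the 29th (31 − 29).
Full months from April 2093 through January 2097 contribute their day counts.
Then 1 day into February 2097.
Total: 2 + 30 + 31 + 30 + 31 + 31 + 30 + 31 + 30 + 31 + 31 + 28 + 31 + 30 + 31 + 30 + 31 + 31 + 30 + 31 + 30 + 31 + 31 + 28 + 31 + 30 + 31 + 30 + 31 + 31 + 30 + 31 + 30 + 31 + 31 + 29 + 31 + 30 + 31 + 30 + 31 + 31 + 30 + 31 + 30 + 31 + 31 + 1 = 1405.
The subtraction is earlier − later, so the result is −1405 → -1405.

-1405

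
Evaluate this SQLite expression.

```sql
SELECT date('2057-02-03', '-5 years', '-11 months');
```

2051-03-03

Adding -5 years to 2057-02-03 gives 2052-02-03.
Adding -11 months to 2052-02-03 gives 2051-03-03.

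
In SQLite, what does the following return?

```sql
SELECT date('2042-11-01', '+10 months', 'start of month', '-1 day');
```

Adding +10 months to 2042-11-01 gives 2043-09-01.
`start of month` rewinds 2043-09-01 to 2043-09-01.
Going back 1 day from 2043-09-01 reaches 2043-08-31 (last day of August, 31 days).

2043-08-31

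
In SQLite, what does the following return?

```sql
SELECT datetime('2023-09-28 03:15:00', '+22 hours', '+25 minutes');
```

2023-09-29 01:40:00

+22 hours from 2023-09-28 03:15:00 is 2023-09-29 01:15:00 (crosses midnight).
+25 minutes from 2023-09-29 01:15:00 is 2023-09-29 01:40:00.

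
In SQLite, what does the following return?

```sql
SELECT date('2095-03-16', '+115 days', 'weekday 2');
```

Applying '+115 days' to 2095-03-16: counting 115 days forward gives 2095-07-09.
`weekday 2` advances to the next Tuesday; 2095-07-09 is a Saturday, so it moves forward to 2095-07-12.

2095-07-12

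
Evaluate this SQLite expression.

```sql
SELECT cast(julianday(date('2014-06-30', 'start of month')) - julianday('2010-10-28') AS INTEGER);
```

`start of month` rewinds 2014-06-30 to 2014-06-01.
3 days remain in October 2010 after the 28th (31 − 28).
Full months from November 2010 through May 2014 contribute their day counts.
Then 1 day into June 2014.
Total: 3 + 30 + 31 + 31 + 28 + 31 + 30 + 31 + 30 + 31 + 31 + 30 + 31 + 30 + 31 + 31 + 29 + 31 + 30 + 31 + 30 + 31 + 31 + 30 + 31 + 30 + 31 + 31 + 28 + 31 + 30 + 31 + 30 + 31 + 31 + 30 + 31 + 30 + 31 + 31 + 28 + 31 + 30 + 31 + 1 = 1312.

1312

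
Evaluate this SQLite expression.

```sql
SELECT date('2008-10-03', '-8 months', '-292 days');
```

Adding -8 months to 2008-10-03 gives 2008-02-03.
Applying '-292 days' to 2008-02-03: counting 292 days back gives 2007-04-17.

2007-04-17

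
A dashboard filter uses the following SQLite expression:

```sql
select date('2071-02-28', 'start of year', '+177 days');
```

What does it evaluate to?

`start of year` rewinds 2071-02-28 to 2071-01-01.
Applying '+177 days' to 2071-01-01: counting 177 days forward gives 2071-06-27.

2071-06-27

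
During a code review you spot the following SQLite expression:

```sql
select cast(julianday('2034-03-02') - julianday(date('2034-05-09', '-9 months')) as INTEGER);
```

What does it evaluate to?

205

Adding -9 months to 2034-05-09 gives 2033-08-09.
22 days remain in August 2033 after the 9th (31 − 9).
Full months from September 2033 through February 2034 contribute their day counts.
Then 2 days into March 2034.
Total: 22 + 30 + 31 + 30 + 31 + 31 + 28 + 2 = 205.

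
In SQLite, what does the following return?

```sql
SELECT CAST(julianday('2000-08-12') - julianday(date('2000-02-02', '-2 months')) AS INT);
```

Adding -2 months to 2000-02-02 gives 1999-12-02.
29 days remain in December 1999 after the 2nd (31 − 2).
Full months from January 2000 through July 2000 contribute their day counts.
Then 12 days into August 2000.
Total: 29 + 31 + 29 + 31 + 30 + 31 + 30 + 31 + 12 = 254.

254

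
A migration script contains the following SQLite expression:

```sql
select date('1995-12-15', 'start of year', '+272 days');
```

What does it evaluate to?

1995-09-30

`start of year` rewinds 1995-12-15 to 1995-01-01.
Applying '+272 days' to 1995-01-01: counting 272 days forward gives 1995-09-30.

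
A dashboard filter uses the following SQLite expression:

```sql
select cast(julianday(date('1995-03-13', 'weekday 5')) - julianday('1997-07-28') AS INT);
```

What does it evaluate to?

`weekday 5` advances to the next Friday; 1995-03-13 is a Monday, so it moves forward to 1995-03-17.
14 days remain in March 1995 after the 17th (31 − 17).
Full months from April 1995 through June 1997 contribute their day counts.
Then 28 days into July 1997.
Total: 14 + 30 + 31 + 30 + 31 + 31 + 30 + 31 + 30 + 31 + 31 + 29 + 31 + 30 + 31 + 30 + 31 + 31 + 30 + 31 + 30 + 31 + 31 + 28 + 31 + 30 + 31 + 30 + 28 = 864.
The subtraction is earlier − later, so the result is −864 → -864.

-864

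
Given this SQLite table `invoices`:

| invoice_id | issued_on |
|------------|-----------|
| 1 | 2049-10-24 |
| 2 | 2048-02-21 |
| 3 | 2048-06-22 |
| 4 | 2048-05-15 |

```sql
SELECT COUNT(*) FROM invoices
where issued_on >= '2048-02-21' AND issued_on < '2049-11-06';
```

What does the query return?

4

Rows in [2048-02-21, 2049-11-06): 2049-10-24, 2048-02-21, 2048-06-22, 2048-05-15 → 4 rows.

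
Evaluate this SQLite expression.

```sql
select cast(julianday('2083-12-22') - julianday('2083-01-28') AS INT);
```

3 days remain in January 2083 after the 28th (31 − 28).
Full months from February 2083 through November 2083 contribute their day counts.
Then 22 days into December 2083.
Total: 3 + 28 + 31 + 30 + 31 + 30 + 31 + 31 + 30 + 31 + 30 + 22 = 328.

328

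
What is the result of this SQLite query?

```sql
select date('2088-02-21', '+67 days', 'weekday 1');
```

Applying '+67 days' to 2088-02-21: counting 67 days forward gives 2088-04-28.
`weekday 1` advances to the next Monday; 2088-04-28 is a Wednesday, so it moves forward to 2088-05-03.

2088-05-03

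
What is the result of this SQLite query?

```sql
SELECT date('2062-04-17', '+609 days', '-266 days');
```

2063-03-26

Applying '+609 days' to 2062-04-17: counting 609 days forward gives 2063-12-17.
Applying '-266 days' to 2063-12-17: counting 266 days back gives 2063-03-26.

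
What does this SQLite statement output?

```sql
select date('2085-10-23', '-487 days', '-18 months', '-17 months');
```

2081-07-23

Applying '-487 days' to 2085-10-23: counting 487 days back gives 2084-06-23.
Adding -18 months to 2084-06-23 gives 2082-12-23.
Adding -17 months to 2082-12-23 gives 2081-07-23.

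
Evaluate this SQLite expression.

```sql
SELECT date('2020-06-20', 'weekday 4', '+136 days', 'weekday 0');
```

`weekday 4` advances to the next Thursday; 2020-06-20 is a Saturday, so it moves forward to 2020-06-25.
Applying '+136 days' to 2020-06-25: counting 136 days forward gives 2020-11-08.
`weekday 0` advances to the next Sunday; 2020-11-08 is already a Sunday, so it stays at 2020-11-08.

2020-11-08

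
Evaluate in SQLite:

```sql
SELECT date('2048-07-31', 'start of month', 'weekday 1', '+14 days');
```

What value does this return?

2048-07-20

`start of month` rewinds 2048-07-31 to 2048-07-01.
`weekday 1` advances to the next Monday; 2048-07-01 is a Wednesday, so it moves forward to 2048-07-06.
Advancing 14 more days within July lands on 2048-07-20.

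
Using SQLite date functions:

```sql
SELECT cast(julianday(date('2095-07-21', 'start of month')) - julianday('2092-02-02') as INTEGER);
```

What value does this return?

`start of month` rewinds 2095-07-21 to 2095-07-01.
27 days remain in February 2092 after the 2nd (29 − 2).
Full months from March 2092 through June 2095 contribute their day counts.
Then 1 day into July 2095.
Total: 27 + 31 + 30 + 31 + 30 + 31 + 31 + 30 + 31 + 30 + 31 + 31 + 28 + 31 + 30 + 31 + 30 + 31 + 31 + 30 + 31 + 30 + 31 + 31 + 28 + 31 + 30 + 31 + 30 + 31 + 31 + 30 + 31 + 30 + 31 + 31 + 28 + 31 + 30 + 31 + 30 + 1 = 1245.

1245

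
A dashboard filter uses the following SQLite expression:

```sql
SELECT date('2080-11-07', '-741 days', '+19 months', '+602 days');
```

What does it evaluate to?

Applying '-741 days' to 2080-11-07: counting 741 days back gives 2078-10-28.
Adding +19 months to 2078-10-28 gives 2080-05-28.
Applying '+602 days' to 2080-05-28: counting 602 days forward gives 2082-01-20.

2082-01-20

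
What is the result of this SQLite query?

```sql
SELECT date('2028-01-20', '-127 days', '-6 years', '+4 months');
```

2022-01-15

Applying '-127 days' to 2028-01-20: counting 127 days back gives 2027-09-15.
Adding -6 years to 2027-09-15 gives 2021-09-15.
Adding +4 months to 2021-09-15 gives 2022-01-15.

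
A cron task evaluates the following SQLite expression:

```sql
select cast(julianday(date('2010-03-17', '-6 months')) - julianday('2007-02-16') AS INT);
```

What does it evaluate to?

944

Adding -6 months to 2010-03-17 gives 2009-09-17.
12 days remain in February 2007 after the 16th (28 − 16).
Full months from March 2007 through August 2009 contribute their day counts.
Then 17 days into September 2009.
Total: 12 + 31 + 30 + 31 + 30 + 31 + 31 + 30 + 31 + 30 + 31 + 31 + 29 + 31 + 30 + 31 + 30 + 31 + 31 + 30 + 31 + 30 + 31 + 31 + 28 + 31 + 30 + 31 + 30 + 31 + 31 + 17 = 944.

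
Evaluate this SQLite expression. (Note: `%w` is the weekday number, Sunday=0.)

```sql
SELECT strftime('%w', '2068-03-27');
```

2068-03-27 is a Tuesday; with Sunday=0 that is 2.

2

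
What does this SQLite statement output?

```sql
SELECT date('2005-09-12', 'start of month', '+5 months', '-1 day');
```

`start of month` rewinds 2005-09-12 to 2005-09-01.
Adding +5 months to 2005-09-01 gives 2006-02-01.
Going back 1 day from 2006-02-01 reaches 2006-01-31 (last day of January, 31 days).

2006-01-31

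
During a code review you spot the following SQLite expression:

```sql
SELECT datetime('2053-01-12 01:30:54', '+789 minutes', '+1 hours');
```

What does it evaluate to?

2053-01-12 15:39:54

789 minutes = 13h 9m; +789 minutes from 2053-01-12 01:30:54 is 2053-01-12 14:39:54.
+1 hours from 2053-01-12 14:39:54 is 2053-01-12 15:39:54.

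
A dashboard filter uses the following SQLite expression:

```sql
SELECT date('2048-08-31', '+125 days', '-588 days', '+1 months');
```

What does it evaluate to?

2047-06-26

Applying '+125 days' to 2048-08-31: counting 125 days forward gives 2049-01-03.
Applying '-588 days' to 2049-01-03: counting 588 days back gives 2047-05-26.
Adding +1 month to 2047-05-26 gives 2047-06-26.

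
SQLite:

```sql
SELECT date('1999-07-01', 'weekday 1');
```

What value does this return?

1999-07-05

`weekday 1` advances to the next Monday; 1999-07-01 is a Thursday, so it moves forward to 1999-07-05.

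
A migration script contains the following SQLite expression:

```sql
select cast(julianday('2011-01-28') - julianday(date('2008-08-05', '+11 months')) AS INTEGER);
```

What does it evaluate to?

Adding +11 months to 2008-08-05 gives 2009-07-05.
26 days remain in July 2009 after the 5th (31 − 5).
Full months from August 2009 through December 2010 contribute their day counts.
Then 28 days into January 2011.
Total: 26 + 31 + 30 + 31 + 30 + 31 + 31 + 28 + 31 + 30 + 31 + 30 + 31 + 31 + 30 + 31 + 30 + 31 + 28 = 572.

572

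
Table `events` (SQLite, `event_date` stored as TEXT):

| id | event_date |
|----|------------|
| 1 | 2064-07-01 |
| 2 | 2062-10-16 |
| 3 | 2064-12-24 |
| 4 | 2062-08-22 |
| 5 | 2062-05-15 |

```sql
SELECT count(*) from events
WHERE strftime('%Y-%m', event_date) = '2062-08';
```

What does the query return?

Rows with year-month 2062-08: 2062-08-22 → 1.

1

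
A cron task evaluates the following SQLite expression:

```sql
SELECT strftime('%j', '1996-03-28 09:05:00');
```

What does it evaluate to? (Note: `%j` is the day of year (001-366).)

088

Day-of-year for 1996-03-28: days since 1996-01-01 inclusive = 88, zero-padded to 088.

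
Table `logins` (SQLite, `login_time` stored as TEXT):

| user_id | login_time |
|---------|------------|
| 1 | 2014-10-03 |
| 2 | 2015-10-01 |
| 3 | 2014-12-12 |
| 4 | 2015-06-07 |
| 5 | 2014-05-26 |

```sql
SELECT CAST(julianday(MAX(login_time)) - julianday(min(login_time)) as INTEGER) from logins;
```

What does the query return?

493

MIN = 2014-05-26, MAX = 2015-10-01.
5 days remain in May 2014 after the 26th (31 − 26).
Full months from June 2014 through September 2015 contribute their day counts.
Then 1 day into October 2015.
Total: 5 + 30 + 31 + 31 + 30 + 31 + 30 + 31 + 31 + 28 + 31 + 30 + 31 + 30 + 31 + 31 + 30 + 1 = 493.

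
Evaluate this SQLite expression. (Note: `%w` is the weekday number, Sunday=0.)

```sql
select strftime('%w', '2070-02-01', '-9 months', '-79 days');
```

First apply '-9 months', '-79 days': 2070-02-01 → 2069-02-11.
2069-02-11 is a Monday; with Sunday=0 that is 1.

1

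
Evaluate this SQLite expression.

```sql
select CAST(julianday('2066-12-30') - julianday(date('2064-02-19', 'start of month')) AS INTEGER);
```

`start of month` rewinds 2064-02-19 to 2064-02-01.
28 days remain in February 2064 after the 1st (29 − 1).
Full months from March 2064 through November 2066 contribute their day counts.
Then 30 days into December 2066.
Total: 28 + 31 + 30 + 31 + 30 + 31 + 31 + 30 + 31 + 30 + 31 + 31 + 28 + 31 + 30 + 31 + 30 + 31 + 31 + 30 + 31 + 30 + 31 + 31 + 28 + 31 + 30 + 31 + 30 + 31 + 31 + 30 + 31 + 30 + 30 = 1063.

1063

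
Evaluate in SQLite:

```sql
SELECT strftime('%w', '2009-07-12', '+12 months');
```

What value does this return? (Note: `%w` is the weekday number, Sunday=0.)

First apply '+12 months': 2009-07-12 → 2010-07-12.
2010-07-12 is a Monday; with Sunday=0 that is 1.

1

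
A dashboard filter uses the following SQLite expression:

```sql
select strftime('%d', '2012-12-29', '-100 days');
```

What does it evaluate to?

First apply '-100 days': 2012-12-29 → 2012-09-20.
`%d` extracts the 2-digit day of month: 20.

20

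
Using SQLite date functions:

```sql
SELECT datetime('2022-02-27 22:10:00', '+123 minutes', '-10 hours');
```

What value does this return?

123 minutes = 2h 3m; +123 minutes from 2022-02-27 22:10:00 is 2022-02-28 00:13:00 (crosses midnight).
-10 hours from 2022-02-28 00:13:00 is 2022-02-27 14:13:00 (crosses midnight).

2022-02-27 14:13:00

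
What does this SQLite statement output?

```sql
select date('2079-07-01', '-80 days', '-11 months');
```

Applying '-80 days' to 2079-07-01: counting 80 days back gives 2079-04-12.
Adding -11 months to 2079-04-12 gives 2078-05-12.

2078-05-12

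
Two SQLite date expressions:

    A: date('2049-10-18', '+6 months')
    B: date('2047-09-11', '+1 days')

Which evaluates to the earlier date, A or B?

B

A = 2050-04-18.
B = 2047-09-12.
B is earlier.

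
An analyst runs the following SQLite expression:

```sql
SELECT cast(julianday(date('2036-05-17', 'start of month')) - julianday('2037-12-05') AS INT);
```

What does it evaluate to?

-583

`start of month` rewinds 2036-05-17 to 2036-05-01.
30 days remain in May 2036 after the 1st (31 − 1).
Full months from June 2036 through November 2037 contribute their day counts.
Then 5 days into December 2037.
Total: 30 + 30 + 31 + 31 + 30 + 31 + 30 + 31 + 31 + 28 + 31 + 30 + 31 + 30 + 31 + 31 + 30 + 31 + 30 + 5 = 583.
The subtraction is earlier − later, so the result is −583 → -583.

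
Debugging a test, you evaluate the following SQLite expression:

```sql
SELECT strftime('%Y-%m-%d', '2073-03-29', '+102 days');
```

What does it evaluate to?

First apply '+102 days': 2073-03-29 → 2073-07-09.
`%Y-%m-%d` extracts the ISO date: 2073-07-09.

2073-07-09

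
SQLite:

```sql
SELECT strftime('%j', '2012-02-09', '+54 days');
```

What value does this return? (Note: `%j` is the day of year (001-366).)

First apply '+54 days': 2012-02-09 → 2012-04-03.
Day-of-year for 2012-04-03: days since 2012-01-01 inclusive = 94, zero-padded to 094.

094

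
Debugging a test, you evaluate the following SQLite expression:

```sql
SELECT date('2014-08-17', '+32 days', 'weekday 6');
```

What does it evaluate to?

2014-09-20

August 2014 has 31 days; 14 remain after the 17th, so 15 days reach 2014-09-01.
Advancing 17 more days within September lands on 2014-09-18.
`weekday 6` advances to the next Saturday; 2014-09-18 is a Thursday, so it moves forward to 2014-09-20.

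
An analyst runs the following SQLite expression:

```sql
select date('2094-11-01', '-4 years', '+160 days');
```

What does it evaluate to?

2091-04-10

Adding -4 years to 2094-11-01 gives 2090-11-01.
Applying '+160 days' to 2090-11-01: counting 160 days forward gives 2091-04-10.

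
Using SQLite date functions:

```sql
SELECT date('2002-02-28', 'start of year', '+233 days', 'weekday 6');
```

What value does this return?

2002-08-24

`start of year` rewinds 2002-02-28 to 2002-01-01.
Applying '+233 days' to 2002-01-01: counting 233 days forward gives 2002-08-22.
`weekday 6` advances to the next Saturday; 2002-08-22 is a Thursday, so it moves forward to 2002-08-24.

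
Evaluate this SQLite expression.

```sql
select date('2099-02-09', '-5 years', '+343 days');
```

2095-01-18

Adding -5 years to 2099-02-09 gives 2094-02-09.
Applying '+343 days' to 2094-02-09: counting 343 days forward gives 2095-01-18.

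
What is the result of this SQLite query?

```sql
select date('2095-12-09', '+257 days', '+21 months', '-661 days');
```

2096-07-30

Applying '+257 days' to 2095-12-09: counting 257 days forward gives 2096-08-22.
Adding +21 months to 2096-08-22 gives 2098-05-22.
Applying '-661 days' to 2098-05-22: counting 661 days back gives 2096-07-30.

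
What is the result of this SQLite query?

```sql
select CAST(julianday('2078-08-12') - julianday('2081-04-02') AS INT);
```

19 days remain in August 2078 after the 12th (31 − 12).
Full months from September 2078 through March 2081 contribute their day counts.
Then 2 days into April 2081.
Total: 19 + 30 + 31 + 30 + 31 + 31 + 28 + 31 + 30 + 31 + 30 + 31 + 31 + 30 + 31 + 30 + 31 + 31 + 29 + 31 + 30 + 31 + 30 + 31 + 31 + 30 + 31 + 30 + 31 + 31 + 28 + 31 + 2 = 964.
The subtraction is earlier − later, so the result is −964 → -964.

-964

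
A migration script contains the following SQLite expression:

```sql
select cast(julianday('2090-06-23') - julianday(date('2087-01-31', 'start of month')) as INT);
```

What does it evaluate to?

1269

`start of month` rewinds 2087-01-31 to 2087-01-01.
30 days remain in January 2087 after the 1st (31 − 1).
Full months from February 2087 through May 2090 contribute their day counts.
Then 23 days into June 2090.
Total: 30 + 28 + 31 + 30 + 31 + 30 + 31 + 31 + 30 + 31 + 30 + 31 + 31 + 29 + 31 + 30 + 31 + 30 + 31 + 31 + 30 + 31 + 30 + 31 + 31 + 28 + 31 + 30 + 31 + 30 + 31 + 31 + 30 + 31 + 30 + 31 + 31 + 28 + 31 + 30 + 31 + 23 = 1269.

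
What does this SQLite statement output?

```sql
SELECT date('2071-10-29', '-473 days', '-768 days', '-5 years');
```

2063-06-05

Applying '-473 days' to 2071-10-29: counting 473 days back gives 2070-07-13.
Applying '-768 days' to 2070-07-13: counting 768 days back gives 2068-06-05.
Adding -5 years to 2068-06-05 gives 2063-06-05.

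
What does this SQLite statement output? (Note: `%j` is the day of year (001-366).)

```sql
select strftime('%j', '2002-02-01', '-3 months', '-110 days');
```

195

First apply '-3 months', '-110 days': 2002-02-01 → 2001-07-14.
Day-of-year for 2001-07-14: days since 2001-01-01 inclusive = 195, zero-padded to 195.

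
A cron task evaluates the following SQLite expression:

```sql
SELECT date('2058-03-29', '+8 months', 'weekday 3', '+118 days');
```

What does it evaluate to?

2059-04-01

Adding +8 months to 2058-03-29 gives 2058-11-29.
`weekday 3` advances to the next Wednesday; 2058-11-29 is a Friday, so it moves forward to 2058-12-04.
Applying '+118 days' to 2058-12-04: counting 118 days forward gives 2059-04-01.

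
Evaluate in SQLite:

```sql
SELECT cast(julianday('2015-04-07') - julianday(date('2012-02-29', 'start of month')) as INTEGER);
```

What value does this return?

1161

`start of month` rewinds 2012-02-29 to 2012-02-01.
28 days remain in February 2012 after the 1st (29 − 1).
Full months from March 2012 through March 2015 contribute their day counts.
Then 7 days into April 2015.
Total: 28 + 31 + 30 + 31 + 30 + 31 + 31 + 30 + 31 + 30 + 31 + 31 + 28 + 31 + 30 + 31 + 30 + 31 + 31 + 30 + 31 + 30 + 31 + 31 + 28 + 31 + 30 + 31 + 30 + 31 + 31 + 30 + 31 + 30 + 31 + 31 + 28 + 31 + 7 = 1161.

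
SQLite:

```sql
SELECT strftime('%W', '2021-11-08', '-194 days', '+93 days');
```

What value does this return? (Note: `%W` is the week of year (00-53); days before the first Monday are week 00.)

First apply '-194 days', '+93 days': 2021-11-08 → 2021-07-30.
2021-07-30 is a Friday. SQLite's %W counts Mondays since the year started; the result is 30.

30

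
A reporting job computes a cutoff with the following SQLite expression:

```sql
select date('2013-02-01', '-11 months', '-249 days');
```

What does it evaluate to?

2011-06-26

Adding -11 months to 2013-02-01 gives 2012-03-01.
Applying '-249 days' to 2012-03-01: counting 249 days back gives 2011-06-26.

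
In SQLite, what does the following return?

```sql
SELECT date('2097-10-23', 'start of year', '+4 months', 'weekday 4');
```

`start of year` rewinds 2097-10-23 to 2097-01-01.
Adding +4 months to 2097-01-01 gives 2097-05-01.
`weekday 4` advances to the next Thursday; 2097-05-01 is a Wednesday, so it moves forward to 2097-05-02.

2097-05-02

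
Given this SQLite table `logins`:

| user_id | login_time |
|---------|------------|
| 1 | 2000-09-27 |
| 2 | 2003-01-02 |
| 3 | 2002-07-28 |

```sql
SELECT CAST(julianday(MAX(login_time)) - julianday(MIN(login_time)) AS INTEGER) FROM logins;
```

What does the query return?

MIN = 2000-09-27, MAX = 2003-01-02.
3 days remain in September 2000 after the 27th (30 − 27).
Full months from October 2000 through December 2002 contribute their day counts.
Then 2 days into January 2003.
Total: 3 + 31 + 30 + 31 + 31 + 28 + 31 + 30 + 31 + 30 + 31 + 31 + 30 + 31 + 30 + 31 + 31 + 28 + 31 + 30 + 31 + 30 + 31 + 31 + 30 + 31 + 30 + 31 + 2 = 827.

827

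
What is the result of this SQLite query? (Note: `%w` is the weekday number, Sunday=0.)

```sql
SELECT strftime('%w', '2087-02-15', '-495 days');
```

1

First apply '-495 days': 2087-02-15 → 2085-10-08.
2085-10-08 is a Monday; with Sunday=0 that is 1.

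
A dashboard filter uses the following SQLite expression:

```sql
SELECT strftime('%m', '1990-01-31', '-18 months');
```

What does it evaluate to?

07

First apply '-18 months': 1990-01-31 → 1988-07-31.
`%m` extracts the 2-digit month (01-12): 07.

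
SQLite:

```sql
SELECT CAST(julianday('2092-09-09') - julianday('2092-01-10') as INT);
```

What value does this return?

243

21 days remain in January 2092 after the 10th (31 − 10).
Full months from February 2092 through August 2092 contribute their day counts.
Then 9 days into September 2092.
Total: 21 + 29 + 31 + 30 + 31 + 30 + 31 + 31 + 9 = 243.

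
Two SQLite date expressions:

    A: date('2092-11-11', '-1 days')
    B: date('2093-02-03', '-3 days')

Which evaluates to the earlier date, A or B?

A = 2092-11-10.
B = 2093-01-31.
A is earlier.

A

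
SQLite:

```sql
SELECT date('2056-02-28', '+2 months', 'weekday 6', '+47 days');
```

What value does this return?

Adding +2 months to 2056-02-28 gives 2056-04-28.
`weekday 6` advances to the next Saturday; 2056-04-28 is a Friday, so it moves forward to 2056-04-29.
Applying '+47 days' to 2056-04-29: counting 47 days forward gives 2056-06-15.

2056-06-15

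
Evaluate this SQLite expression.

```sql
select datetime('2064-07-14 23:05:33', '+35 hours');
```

+35 hours from 2064-07-14 23:05:33 is 2064-07-16 10:05:33 (crosses midnight).

2064-07-16 10:05:33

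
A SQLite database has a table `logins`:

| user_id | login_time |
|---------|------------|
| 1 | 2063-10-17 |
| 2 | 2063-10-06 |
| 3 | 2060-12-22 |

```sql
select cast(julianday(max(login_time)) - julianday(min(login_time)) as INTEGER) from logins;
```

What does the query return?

MIN = 2060-12-22, MAX = 2063-10-17.
9 days remain in December 2060 after the 22nd (31 − 22).
Full months from January 2061 through September 2063 contribute their day counts.
Then 17 days into October 2063.
Total: 9 + 31 + 28 + 31 + 30 + 31 + 30 + 31 + 31 + 30 + 31 + 30 + 31 + 31 + 28 + 31 + 30 + 31 + 30 + 31 + 31 + 30 + 31 + 30 + 31 + 31 + 28 + 31 + 30 + 31 + 30 + 31 + 31 + 30 + 17 = 1029.

1029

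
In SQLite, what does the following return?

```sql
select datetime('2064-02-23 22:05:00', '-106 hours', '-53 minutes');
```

-106 hours from 2064-02-23 22:05:00 is 2064-02-19 12:05:00 (crosses midnight).
-53 minutes from 2064-02-19 12:05:00 is 2064-02-19 11:12:00.

2064-02-19 11:12:00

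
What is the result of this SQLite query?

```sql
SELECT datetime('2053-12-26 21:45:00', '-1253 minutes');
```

2053-12-26 00:52:00

1253 minutes = 20h 53m; -1253 minutes from 2053-12-26 21:45:00 is 2053-12-26 00:52:00.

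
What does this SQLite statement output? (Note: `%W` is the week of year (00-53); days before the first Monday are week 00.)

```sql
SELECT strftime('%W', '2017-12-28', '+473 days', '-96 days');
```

First apply '+473 days', '-96 days': 2017-12-28 → 2019-01-09.
2019-01-09 is a Wednesday. SQLite's %W counts Mondays since the year started; the result is 01.

01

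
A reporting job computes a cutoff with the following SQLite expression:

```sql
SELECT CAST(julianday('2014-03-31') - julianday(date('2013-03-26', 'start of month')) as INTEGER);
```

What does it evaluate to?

395

`start of month` rewinds 2013-03-26 to 2013-03-01.
30 days remain in March 2013 after the 1st (31 − 1).
Full months from April 2013 through February 2014 contribute their day counts.
Then 31 days into March 2014.
Total: 30 + 30 + 31 + 30 + 31 + 31 + 30 + 31 + 30 + 31 + 31 + 28 + 31 = 395.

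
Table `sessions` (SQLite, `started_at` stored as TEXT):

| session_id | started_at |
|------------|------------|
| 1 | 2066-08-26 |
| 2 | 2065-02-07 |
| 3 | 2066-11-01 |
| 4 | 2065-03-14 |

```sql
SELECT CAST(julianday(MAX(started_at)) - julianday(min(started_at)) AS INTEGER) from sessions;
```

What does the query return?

MIN = 2065-02-07, MAX = 2066-11-01.
21 days remain in February 2065 after the 7th (28 − 7).
Full months from March 2065 through October 2066 contribute their day counts.
Then 1 day into November 2066.
Total: 21 + 31 + 30 + 31 + 30 + 31 + 31 + 30 + 31 + 30 + 31 + 31 + 28 + 31 + 30 + 31 + 30 + 31 + 31 + 30 + 31 + 1 = 632.

632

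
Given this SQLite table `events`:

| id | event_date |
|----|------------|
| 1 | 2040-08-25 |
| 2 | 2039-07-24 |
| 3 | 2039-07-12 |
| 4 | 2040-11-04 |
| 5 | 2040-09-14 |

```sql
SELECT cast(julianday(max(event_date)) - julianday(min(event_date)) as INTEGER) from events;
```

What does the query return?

MIN = 2039-07-12, MAX = 2040-11-04.
19 days remain in July 2039 after the 12th (31 − 12).
Full months from August 2039 through October 2040 contribute their day counts.
Then 4 days into November 2040.
Total: 19 + 31 + 30 + 31 + 30 + 31 + 31 + 29 + 31 + 30 + 31 + 30 + 31 + 31 + 30 + 31 + 4 = 481.

481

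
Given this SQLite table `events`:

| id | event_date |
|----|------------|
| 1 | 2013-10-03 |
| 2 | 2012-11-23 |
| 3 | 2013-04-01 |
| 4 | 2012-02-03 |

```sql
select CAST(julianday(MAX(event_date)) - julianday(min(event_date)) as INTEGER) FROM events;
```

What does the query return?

608

MIN = 2012-02-03, MAX = 2013-10-03.
26 days remain in February 2012 after the 3rd (29 − 3).
Full months from March 2012 through September 2013 contribute their day counts.
Then 3 days into October 2013.
Total: 26 + 31 + 30 + 31 + 30 + 31 + 31 + 30 + 31 + 30 + 31 + 31 + 28 + 31 + 30 + 31 + 30 + 31 + 31 + 30 + 3 = 608.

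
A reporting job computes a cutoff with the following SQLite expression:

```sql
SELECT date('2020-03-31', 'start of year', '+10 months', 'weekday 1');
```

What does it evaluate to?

2020-11-02

`start of year` rewinds 2020-03-31 to 2020-01-01.
Adding +10 months to 2020-01-01 gives 2020-11-01.
`weekday 1` advances to the next Monday; 2020-11-01 is a Sunday, so it moves forward to 2020-11-02.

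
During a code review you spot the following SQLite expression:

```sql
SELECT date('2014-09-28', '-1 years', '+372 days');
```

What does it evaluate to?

2014-10-05

Adding -1 year to 2014-09-28 gives 2013-09-28.
Applying '+372 days' to 2013-09-28: counting 372 days forward gives 2014-10-05.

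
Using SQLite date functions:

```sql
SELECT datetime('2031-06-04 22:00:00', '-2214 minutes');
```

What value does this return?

2214 minutes = 36h 54m; -2214 minutes from 2031-06-04 22:00:00 is 2031-06-03 09:06:00 (crosses midnight).

2031-06-03 09:06:00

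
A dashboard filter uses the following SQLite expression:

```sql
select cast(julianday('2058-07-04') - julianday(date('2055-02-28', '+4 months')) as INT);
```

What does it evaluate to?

1102

Adding +4 months to 2055-02-28 gives 2055-06-28.
2 days remain in June 2055 after the 28th (30 − 28).
Full months from July 2055 through June 2058 contribute their day counts.
Then 4 days into July 2058.
Total: 2 + 31 + 31 + 30 + 31 + 30 + 31 + 31 + 29 + 31 + 30 + 31 + 30 + 31 + 31 + 30 + 31 + 30 + 31 + 31 + 28 + 31 + 30 + 31 + 30 + 31 + 31 + 30 + 31 + 30 + 31 + 31 + 28 + 31 + 30 + 31 + 30 + 4 = 1102.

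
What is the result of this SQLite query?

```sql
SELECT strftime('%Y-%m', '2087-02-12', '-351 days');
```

First apply '-351 days': 2087-02-12 → 2086-02-26.
`%Y-%m` extracts the year-month: 2086-02.

2086-02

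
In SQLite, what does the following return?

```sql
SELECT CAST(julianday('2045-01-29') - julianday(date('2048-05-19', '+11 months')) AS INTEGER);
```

-1541

Adding +11 months to 2048-05-19 gives 2049-04-19.
2 days remain in January 2045 after the 29th (31 − 29).
Full months from February 2045 through March 2049 contribute their day counts.
Then 19 days into April 2049.
Total: 2 + 28 + 31 + 30 + 31 + 30 + 31 + 31 + 30 + 31 + 30 + 31 + 31 + 28 + 31 + 30 + 31 + 30 + 31 + 31 + 30 + 31 + 30 + 31 + 31 + 28 + 31 + 30 + 31 + 30 + 31 + 31 + 30 + 31 + 30 + 31 + 31 + 29 + 31 + 30 + 31 + 30 + 31 + 31 + 30 + 31 + 30 + 31 + 31 + 28 + 31 + 19 = 1541.
The subtraction is earlier − later, so the result is −1541 → -1541.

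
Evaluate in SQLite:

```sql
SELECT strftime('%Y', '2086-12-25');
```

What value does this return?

`%Y` extracts the 4-digit year: 2086.

2086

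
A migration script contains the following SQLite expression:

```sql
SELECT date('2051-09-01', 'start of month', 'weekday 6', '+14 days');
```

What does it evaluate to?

`start of month` rewinds 2051-09-01 to 2051-09-01.
`weekday 6` advances to the next Saturday; 2051-09-01 is a Friday, so it moves forward to 2051-09-02.
Advancing 14 more days within September lands on 2051-09-16.

2051-09-16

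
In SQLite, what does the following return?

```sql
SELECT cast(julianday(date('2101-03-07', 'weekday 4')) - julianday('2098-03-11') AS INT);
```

1094

`weekday 4` advances to the next Thursday; 2101-03-07 is a Monday, so it moves forward to 2101-03-10.
20 days remain in March 2098 after the 11th (31 − 11).
Full months from April 2098 through February 2101 contribute their day counts.
Then 10 days into March 2101.
Total: 20 + 30 + 31 + 30 + 31 + 31 + 30 + 31 + 30 + 31 + 31 + 28 + 31 + 30 + 31 + 30 + 31 + 31 + 30 + 31 + 30 + 31 + 31 + 28 + 31 + 30 + 31 + 30 + 31 + 31 + 30 + 31 + 30 + 31 + 31 + 28 + 10 = 1094.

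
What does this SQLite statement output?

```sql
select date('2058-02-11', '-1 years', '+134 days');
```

2057-06-25

Adding -1 year to 2058-02-11 gives 2057-02-11.
Applying '+134 days' to 2057-02-11: counting 134 days forward gives 2057-06-25.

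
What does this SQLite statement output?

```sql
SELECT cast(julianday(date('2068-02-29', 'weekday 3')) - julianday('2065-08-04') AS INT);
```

939

`weekday 3` advances to the next Wednesday; 2068-02-29 is already a Wednesday, so it stays at 2068-02-29.
27 days remain in August 2065 after the 4th (31 − 4).
Full months from September 2065 through January 2068 contribute their day counts.
Then 29 days into February 2068.
Total: 27 + 30 + 31 + 30 + 31 + 31 + 28 + 31 + 30 + 31 + 30 + 31 + 31 + 30 + 31 + 30 + 31 + 31 + 28 + 31 + 30 + 31 + 30 + 31 + 31 + 30 + 31 + 30 + 31 + 31 + 29 = 939.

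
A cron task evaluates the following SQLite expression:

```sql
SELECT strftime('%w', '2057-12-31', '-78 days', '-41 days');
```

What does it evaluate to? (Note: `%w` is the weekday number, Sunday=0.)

1

First apply '-78 days', '-41 days': 2057-12-31 → 2057-09-03.
2057-09-03 is a Monday; with Sunday=0 that is 1.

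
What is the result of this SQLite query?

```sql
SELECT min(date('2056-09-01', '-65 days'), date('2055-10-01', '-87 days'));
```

date('2056-09-01', '-65 days') → 2056-06-28.
date('2055-10-01', '-87 days') → 2055-07-06.
Earlier of the two is 2055-07-06.

2055-07-06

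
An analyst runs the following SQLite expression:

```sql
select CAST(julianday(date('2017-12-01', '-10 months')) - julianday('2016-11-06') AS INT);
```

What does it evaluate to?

87

Adding -10 months to 2017-12-01 gives 2017-02-01.
24 days remain in November 2016 after the 6th (30 − 6).
December 2016: 31 days.
January 2017: 31 days.
Then 1 day into February 2017.
Total: 24 + 31 + 31 + 1 = 87.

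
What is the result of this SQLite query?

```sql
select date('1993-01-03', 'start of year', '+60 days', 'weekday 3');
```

`start of year` rewinds 1993-01-03 to 1993-01-01.
Applying '+60 days' to 1993-01-01: counting 60 days forward gives 1993-03-02.
`weekday 3` advances to the next Wednesday; 1993-03-02 is a Tuesday, so it moves forward to 1993-03-03.

1993-03-03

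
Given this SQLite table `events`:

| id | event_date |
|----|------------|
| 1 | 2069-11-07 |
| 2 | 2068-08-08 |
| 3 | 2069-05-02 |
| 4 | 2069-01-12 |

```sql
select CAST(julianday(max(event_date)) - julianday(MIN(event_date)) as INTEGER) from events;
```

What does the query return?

MIN = 2068-08-08, MAX = 2069-11-07.
23 days remain in August 2068 after the 8th (31 − 8).
Full months from September 2068 through October 2069 contribute their day counts.
Then 7 days into November 2069.
Total: 23 + 30 + 31 + 30 + 31 + 31 + 28 + 31 + 30 + 31 + 30 + 31 + 31 + 30 + 31 + 7 = 456.

456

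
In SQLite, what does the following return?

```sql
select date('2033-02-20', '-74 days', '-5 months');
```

2032-07-08

Applying '-74 days' to 2033-02-20: counting 74 days back gives 2032-12-08.
Adding -5 months to 2032-12-08 gives 2032-07-08.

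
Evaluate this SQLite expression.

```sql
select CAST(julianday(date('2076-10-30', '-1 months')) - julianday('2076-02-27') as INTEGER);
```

216

Adding -1 month to 2076-10-30 gives 2076-09-30.
2 days remain in February 2076 after the 27th (29 − 27).
Full months from March 2076 through August 2076 contribute their day counts.
Then 30 days into September 2076.
Total: 2 + 31 + 30 + 31 + 30 + 31 + 31 + 30 = 216.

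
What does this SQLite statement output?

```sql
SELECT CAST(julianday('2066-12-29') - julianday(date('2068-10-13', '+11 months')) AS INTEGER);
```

Adding +11 months to 2068-10-13 gives 2069-09-13.
2 days remain in December 2066 after the 29th (31 − 29).
Full months from January 2067 through August 2069 contribute their day counts.
Then 13 days into September 2069.
Total: 2 + 31 + 28 + 31 + 30 + 31 + 30 + 31 + 31 + 30 + 31 + 30 + 31 + 31 + 29 + 31 + 30 + 31 + 30 + 31 + 31 + 30 + 31 + 30 + 31 + 31 + 28 + 31 + 30 + 31 + 30 + 31 + 31 + 13 = 989.
The subtraction is earlier − later, so the result is −989 → -989.

-989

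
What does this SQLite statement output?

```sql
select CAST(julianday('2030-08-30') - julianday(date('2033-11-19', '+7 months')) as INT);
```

Adding +7 months to 2033-11-19 gives 2034-06-19.
1 day remains in August 2030 after the 30th (31 − 30).
Full months from September 2030 through May 2034 contribute their day counts.
Then 19 days into June 2034.
Total: 1 + 30 + 31 + 30 + 31 + 31 + 28 + 31 + 30 + 31 + 30 + 31 + 31 + 30 + 31 + 30 + 31 + 31 + 29 + 31 + 30 + 31 + 30 + 31 + 31 + 30 + 31 + 30 + 31 + 31 + 28 + 31 + 30 + 31 + 30 + 31 + 31 + 30 + 31 + 30 + 31 + 31 + 28 + 31 + 30 + 31 + 19 = 1389.
The subtraction is earlier − later, so the result is −1389 → -1389.

-1389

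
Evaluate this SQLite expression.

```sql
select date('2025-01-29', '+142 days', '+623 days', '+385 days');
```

Applying '+142 days' to 2025-01-29: counting 142 days forward gives 2025-06-20.
Applying '+623 days' to 2025-06-20: counting 623 days forward gives 2027-03-05.
Applying '+385 days' to 2027-03-05: counting 385 days forward gives 2028-03-24.

2028-03-24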